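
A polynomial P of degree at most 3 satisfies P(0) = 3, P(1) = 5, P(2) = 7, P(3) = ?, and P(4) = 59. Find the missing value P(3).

21

The 4 known points determine the degree-3 polynomial uniquely.
Write P(x) = ax^3 + bx^2 + cx + d. Substituting each data point gives a linear system:
  d = 3
  a + b + c + d = 5
  8a + 4b + 2c + d = 7
  64a + 16b + 4c + d = 59
Solving the system yields a = 2, b = -6, c = 6, d = 3.
So P(x) = 2x³ - 6x² + 6x + 3.
Then P(3) = 21.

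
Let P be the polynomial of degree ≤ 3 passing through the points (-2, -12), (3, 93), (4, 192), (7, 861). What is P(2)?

Using the Lagrange interpolation formula with nodes -2, 3, 4, 7:
  L_0(n) = (n - 3)(n - 4)(n - 7) / -270
  L_1(n) = (n + 2)(n - 4)(n - 7) / 20
  L_2(n) = (n + 2)(n - 3)(n - 7) / -18
  L_3(n) = (n + 2)(n - 3)(n - 4) / 108
Then P(n) = -12·L_0(n) + 93·L_1(n) + 192·L_2(n) + 861·L_3(n).
Expanding and collecting terms gives P(n) = 2n³ + 3n² + 4n.
Evaluating at n = 2: P(2) = 36.

36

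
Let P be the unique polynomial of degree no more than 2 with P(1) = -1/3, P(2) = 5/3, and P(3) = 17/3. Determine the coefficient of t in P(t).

Write P(t) = at^2 + bt + c. Substituting each data point gives a linear system:
  a + b + c = -1/3
  4a + 2b + c = 5/3
  9a + 3b + c = 17/3
Solving the system yields a = 1, b = -1, c = -1/3.
So P(t) = t^2 - t - 1/3.
The coefficient of t is -1.

-1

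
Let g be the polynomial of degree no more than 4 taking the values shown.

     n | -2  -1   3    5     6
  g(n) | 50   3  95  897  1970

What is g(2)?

18

Write g(n) = an^4 + bn^3 + cn^2 + dn + e. Substituting each data point gives a linear system:
  16a - 8b + 4c - 2d + e = 50
  a - b + c - d + e = 3
  81a + 27b + 9c + 3d + e = 95
  625a + 125b + 25c + 5d + e = 897
  1296a + 216b + 36c + 6d + e = 1970
Solving the system yields a = 2, b = -3, c = 0, d = 4, e = 2.
So g(n) = 2n^4 - 3n^3 + 4n + 2.
Then g(2) = 18.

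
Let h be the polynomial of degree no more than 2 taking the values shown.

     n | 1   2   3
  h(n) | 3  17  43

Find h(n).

h(n) = 6n^2 - 4n + 1

Using the Lagrange interpolation formula with nodes 1, 2, 3:
  L_0(n) = (n - 2)(n - 3) / 2
  L_1(n) = (n - 1)(n - 3) / -1
  L_2(n) = (n - 1)(n - 2) / 2
Then h(n) = 3·L_0(n) + 17·L_1(n) + 43·L_2(n).
Expanding and collecting terms gives h(n) = 6n^2 - 4n + 1.
Check: h(1) = 3. ✓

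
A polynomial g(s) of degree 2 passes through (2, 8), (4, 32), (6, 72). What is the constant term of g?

Write g(s) = as^2 + bs + c. Substituting each data point gives a linear system:
  4a + 2b + c = 8
  16a + 4b + c = 32
  36a + 6b + c = 72
Solving the system yields a = 2, b = 0, c = 0.
So g(s) = 2s².
The constant term is 0.

0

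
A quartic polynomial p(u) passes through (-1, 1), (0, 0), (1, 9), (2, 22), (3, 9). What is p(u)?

Write p(u) = au^4 + bu^3 + cu^2 + du + e. Substituting each data point gives a linear system:
  a - b + c - d + e = 1
  e = 0
  a + b + c + d + e = 9
  16a + 8b + 4c + 2d + e = 22
  81a + 27b + 9c + 3d + e = 9
Solving the system yields a = -1, b = 1, c = 6, d = 3, e = 0.
So p(u) = -u^4 + u^3 + 6u^2 + 3u.
Check: p(0) = 0. ✓

p(u) = -u^4 + u^3 + 6u^2 + 3u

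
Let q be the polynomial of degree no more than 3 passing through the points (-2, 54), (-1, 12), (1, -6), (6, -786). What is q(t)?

q(t) = -4t^3 + 3t^2 - 5t

Using the Lagrange interpolation formula with nodes -2, -1, 1, 6:
  L_0(t) = (t + 1)(t - 1)(t - 6) / -24
  L_1(t) = (t + 2)(t - 1)(t - 6) / 14
  L_2(t) = (t + 2)(t + 1)(t - 6) / -30
  L_3(t) = (t + 2)(t + 1)(t - 1) / 280
Then q(t) = 54·L_0(t) + 12·L_1(t) - 6·L_2(t) - 786·L_3(t).
Expanding and collecting terms gives q(t) = -4t^3 + 3t^2 - 5t.
Check: q(-2) = 54. ✓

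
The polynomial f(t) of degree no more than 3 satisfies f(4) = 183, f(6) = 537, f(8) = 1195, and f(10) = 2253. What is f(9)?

Forward differences of the values at t = 4, 6, 8, 10:
  f  : 183  537  1195  2253
  Δ  : 354  658  1058
  Δ^2: 304  400
  Δ^3: 96
The third differences are constant, confirming degree 3.
Interpolating (Newton forward form) and evaluating at t = 9 gives f(9) = 1668.

1668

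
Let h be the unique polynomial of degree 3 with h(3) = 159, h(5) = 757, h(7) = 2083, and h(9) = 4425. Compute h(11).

8071

Write h(n) = an^3 + bn^2 + cn + d. Substituting each data point gives a linear system:
  27a + 9b + 3c + d = 159
  125a + 25b + 5c + d = 757
  343a + 49b + 7c + d = 2083
  729a + 81b + 9c + d = 4425
Solving the system yields a = 6, b = 1, c = -3, d = -3.
So h(n) = 6n^3 + n^2 - 3n - 3.
Then h(11) = 8071.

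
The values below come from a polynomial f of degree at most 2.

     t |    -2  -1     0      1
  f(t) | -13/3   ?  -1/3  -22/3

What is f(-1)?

On equispaced nodes a degree-2 polynomial has vanishing third forward difference, so
  - f(-2) + 3·f(-1) - 3·f(0) + f(1) = 0.
Substituting the known values and solving for f(-1):
  3·f(-1) = 2
  f(-1) = 2/3.

2/3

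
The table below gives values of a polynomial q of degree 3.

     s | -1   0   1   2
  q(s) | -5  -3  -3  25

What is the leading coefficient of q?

5

Write q(s) = as^3 + bs^2 + cs + d. Substituting each data point gives a linear system:
  -a + b - c + d = -5
  d = -3
  a + b + c + d = -3
  8a + 4b + 2c + d = 25
Solving the system yields a = 5, b = -1, c = -4, d = -3.
So q(s) = 5s^3 - s^2 - 4s - 3.
The leading coefficient is 5.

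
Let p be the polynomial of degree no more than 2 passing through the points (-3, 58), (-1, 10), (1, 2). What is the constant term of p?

1

Write p(u) = au^2 + bu + c. Substituting each data point gives a linear system:
  9a - 3b + c = 58
  a - b + c = 10
  a + b + c = 2
Solving the system yields a = 5, b = -4, c = 1.
So p(u) = 5u² - 4u + 1.
The constant term is 1.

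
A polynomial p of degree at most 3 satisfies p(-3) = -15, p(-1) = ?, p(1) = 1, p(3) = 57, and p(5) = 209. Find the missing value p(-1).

On equispaced nodes a degree-3 polynomial has vanishing fourth forward difference, so
  p(-3) - 4·p(-1) + 6·p(1) - 4·p(3) + p(5) = 0.
Substituting the known values and solving for p(-1):
  -4·p(-1) = 28
  p(-1) = -7.

-7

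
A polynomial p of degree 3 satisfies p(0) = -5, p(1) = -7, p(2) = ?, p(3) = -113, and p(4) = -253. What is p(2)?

-37

The 4 known points determine the degree-3 polynomial uniquely.
Write p(x) = ax^3 + bx^2 + cx + d. Substituting each data point gives a linear system:
  d = -5
  a + b + c + d = -7
  27a + 9b + 3c + d = -113
  64a + 16b + 4c + d = -253
Solving the system yields a = -3, b = -5, c = 6, d = -5.
So p(x) = -3x^3 - 5x^2 + 6x - 5.
Then p(2) = -37.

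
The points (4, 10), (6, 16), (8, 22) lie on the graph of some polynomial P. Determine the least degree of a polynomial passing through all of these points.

Forward differences of the values at n = 4, 6, 8:
  P  : 10  16  22
  Δ  : 6  6
  Δ^2: 0
The first differences are constant (6) and nonzero, while all higher differences vanish, so the minimal degree is 1.

1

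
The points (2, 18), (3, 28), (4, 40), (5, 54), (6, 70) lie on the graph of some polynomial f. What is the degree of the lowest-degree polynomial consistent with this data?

Forward differences of the values at s = 2, 3, 4, 5, 6:
  f  : 18  28  40  54  70
  Δ  : 10  12  14  16
  Δ^2: 2  2  2
  Δ^3: 0  0
  Δ^4: 0
The second differences are constant (2) and nonzero, while all higher differences vanish, so the minimal degree is 2.

2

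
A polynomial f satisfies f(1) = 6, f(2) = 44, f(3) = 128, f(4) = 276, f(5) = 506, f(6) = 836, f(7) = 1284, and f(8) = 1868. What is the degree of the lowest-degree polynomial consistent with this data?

3

Forward differences of the values at u = 1, 2, 3, 4, 5, 6, 7, 8:
  f  : 6  44  128  276  506  836  1284  1868
  Δ  : 38  84  148  230  330  448  584
  Δ^2: 46  64  82  100  118  136
  Δ^3: 18  18  18  18  18
  Δ^4: 0  0  0  0
  Δ^5: 0  0  0
  Δ^6: 0  0
  Δ^7: 0
The third differences are constant (18) and nonzero, while all higher differences vanish, so the minimal degree is 3.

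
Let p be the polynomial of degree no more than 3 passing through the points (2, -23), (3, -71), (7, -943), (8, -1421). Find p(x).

Using the Lagrange interpolation formula with nodes 2, 3, 7, 8:
  L_0(x) = (x - 3)(x - 7)(x - 8) / -30
  L_1(x) = (x - 2)(x - 7)(x - 8) / 20
  L_2(x) = (x - 2)(x - 3)(x - 8) / -20
  L_3(x) = (x - 2)(x - 3)(x - 7) / 30
Then p(x) = -23·L_0(x) - 71·L_1(x) - 943·L_2(x) - 1421·L_3(x).
Expanding and collecting terms gives p(x) = -3x^3 + 2x^2 - x - 5.
Check: p(3) = -71. ✓

p(x) = -3x^3 + 2x^2 - x - 5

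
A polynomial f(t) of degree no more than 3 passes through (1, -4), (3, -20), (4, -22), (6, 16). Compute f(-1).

Using the Lagrange interpolation formula with nodes 1, 3, 4, 6:
  L_0(t) = (t - 3)(t - 4)(t - 6) / -30
  L_1(t) = (t - 1)(t - 4)(t - 6) / 6
  L_2(t) = (t - 1)(t - 3)(t - 6) / -6
  L_3(t) = (t - 1)(t - 3)(t - 4) / 30
Then f(t) = -4·L_0(t) - 20·L_1(t) - 22·L_2(t) + 16·L_3(t).
Expanding and collecting terms gives f(t) = t³ - 6t² + 3t - 2.
Evaluating at t = -1: f(-1) = -12.

-12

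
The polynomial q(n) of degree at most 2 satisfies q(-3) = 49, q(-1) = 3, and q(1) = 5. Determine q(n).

Using the Lagrange interpolation formula with nodes -3, -1, 1:
  L_0(n) = (n + 1)(n - 1) / 8
  L_1(n) = (n + 3)(n - 1) / -4
  L_2(n) = (n + 3)(n + 1) / 8
Then q(n) = 49·L_0(n) + 3·L_1(n) + 5·L_2(n).
Expanding and collecting terms gives q(n) = 6n^2 + n - 2.
Check: q(-3) = 49. ✓

q(n) = 6n^2 + n - 2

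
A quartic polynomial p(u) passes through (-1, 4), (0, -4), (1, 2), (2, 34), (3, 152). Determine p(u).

Write p(u) = au^4 + bu^3 + cu^2 + du + e. Substituting each data point gives a linear system:
  a - b + c - d + e = 4
  e = -4
  a + b + c + d + e = 2
  16a + 8b + 4c + 2d + e = 34
  81a + 27b + 9c + 3d + e = 152
Solving the system yields a = 2, b = -2, c = 5, d = 1, e = -4.
So p(u) = 2u^4 - 2u^3 + 5u^2 + u - 4.
Check: p(1) = 2. ✓

p(u) = 2u^4 - 2u^3 + 5u^2 + u - 4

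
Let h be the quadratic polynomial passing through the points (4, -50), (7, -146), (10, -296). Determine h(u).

h(u) = -3u^2 + u - 6

Write h(u) = au^2 + bu + c. Substituting each data point gives a linear system:
  16a + 4b + c = -50
  49a + 7b + c = -146
  100a + 10b + c = -296
Solving the system yields a = -3, b = 1, c = -6.
So h(u) = -3u² + u - 6.
Check: h(7) = -146. ✓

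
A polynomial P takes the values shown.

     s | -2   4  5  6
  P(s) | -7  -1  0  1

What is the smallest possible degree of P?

Divided differences on the nodes -2, 4, 5, 6:
  order 0: -7  -1  0  1
  order 1: 1  1  1
  order 2: 0  0
  order 3: 0
The order-1 divided differences are all 1 (nonzero) and every higher order vanishes, so the data lies on a polynomial of degree exactly 1.

1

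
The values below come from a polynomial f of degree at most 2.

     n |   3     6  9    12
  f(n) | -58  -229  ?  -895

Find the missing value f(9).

-508

On equispaced nodes a degree-2 polynomial has vanishing third forward difference, so
  - f(3) + 3·f(6) - 3·f(9) + f(12) = 0.
Substituting the known values and solving for f(9):
  -3·f(9) = 1524
  f(9) = -508.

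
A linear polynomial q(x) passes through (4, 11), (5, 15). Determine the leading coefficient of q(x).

4

Write q(x) = ax + b. Substituting each data point gives a linear system:
  4a + b = 11
  5a + b = 15
Solving the system yields a = 4, b = -5.
So q(x) = 4x - 5.
The leading coefficient is 4.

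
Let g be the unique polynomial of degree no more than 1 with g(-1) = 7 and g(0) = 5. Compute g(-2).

9

Using the Lagrange interpolation formula with nodes -1, 0:
  L_0(x) = x / -1
  L_1(x) = (x + 1) / 1
Then g(x) = 7·L_0(x) + 5·L_1(x).
Expanding and collecting terms gives g(x) = -2x + 5.
Evaluating at x = -2: g(-2) = 9.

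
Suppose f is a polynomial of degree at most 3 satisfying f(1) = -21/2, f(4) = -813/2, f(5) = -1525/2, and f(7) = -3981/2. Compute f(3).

-365/2

Using the Lagrange interpolation formula with nodes 1, 4, 5, 7:
  L_0(s) = (s - 4)(s - 5)(s - 7) / -72
  L_1(s) = (s - 1)(s - 5)(s - 7) / 9
  L_2(s) = (s - 1)(s - 4)(s - 7) / -8
  L_3(s) = (s - 1)(s - 4)(s - 5) / 36
Then f(s) = -21/2·L_0(s) - 813/2·L_1(s) - 1525/2·L_2(s) - 3981/2·L_3(s).
Expanding and collecting terms gives f(s) = -5s^3 - 6s^2 + 3s - 5/2.
Evaluating at s = 3: f(3) = -365/2.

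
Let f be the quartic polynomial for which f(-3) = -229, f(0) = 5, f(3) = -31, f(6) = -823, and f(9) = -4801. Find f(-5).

Write f(x) = ax^4 + bx^3 + cx^2 + dx + e. Substituting each data point gives a linear system:
  81a - 27b + 9c - 3d + e = -229
  e = 5
  81a + 27b + 9c + 3d + e = -31
  1296a + 216b + 36c + 6d + e = -823
  6561a + 729b + 81c + 9d + e = -4801
Solving the system yields a = -1, b = 3, c = -6, d = 6, e = 5.
So f(x) = -x^4 + 3x^3 - 6x^2 + 6x + 5.
Then f(-5) = -1175.

-1175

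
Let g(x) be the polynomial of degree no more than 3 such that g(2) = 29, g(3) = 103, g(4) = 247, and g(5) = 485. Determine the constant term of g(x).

-5

Write g(x) = ax^3 + bx^2 + cx + d. Substituting each data point gives a linear system:
  8a + 4b + 2c + d = 29
  27a + 9b + 3c + d = 103
  64a + 16b + 4c + d = 247
  125a + 25b + 5c + d = 485
Solving the system yields a = 4, b = -1, c = 3, d = -5.
So g(x) = 4x^3 - x^2 + 3x - 5.
The constant term is -5.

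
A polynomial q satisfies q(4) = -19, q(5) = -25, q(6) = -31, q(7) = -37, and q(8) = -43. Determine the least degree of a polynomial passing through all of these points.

1

Forward differences of the values at t = 4, 5, 6, 7, 8:
  q  : -19  -25  -31  -37  -43
  Δ  : -6  -6  -6  -6
  Δ^2: 0  0  0
  Δ^3: 0  0
  Δ^4: 0
The first differences are constant (-6) and nonzero, while all higher differences vanish, so the minimal degree is 1.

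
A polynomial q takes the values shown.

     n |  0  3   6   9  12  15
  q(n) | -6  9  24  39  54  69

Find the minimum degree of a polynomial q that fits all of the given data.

1

Forward differences of the values at n = 0, 3, 6, 9, 12, 15:
  q  : -6  9  24  39  54  69
  Δ  : 15  15  15  15  15
  Δ^2: 0  0  0  0
  Δ^3: 0  0  0
  Δ^4: 0  0
  Δ^5: 0
The first differences are constant (15) and nonzero, while all higher differences vanish, so the minimal degree is 1.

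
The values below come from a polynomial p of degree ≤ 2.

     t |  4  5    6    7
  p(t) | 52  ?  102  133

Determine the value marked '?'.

75

On equispaced nodes a degree-2 polynomial has vanishing third forward difference, so
  - p(4) + 3·p(5) - 3·p(6) + p(7) = 0.
Substituting the known values and solving for p(5):
  3·p(5) = 225
  p(5) = 75.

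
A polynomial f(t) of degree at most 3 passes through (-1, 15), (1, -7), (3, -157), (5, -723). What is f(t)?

f(t) = -6t^3 + 2t^2 - 5t + 2

Write f(t) = at^3 + bt^2 + ct + d. Substituting each data point gives a linear system:
  -a + b - c + d = 15
  a + b + c + d = -7
  27a + 9b + 3c + d = -157
  125a + 25b + 5c + d = -723
Solving the system yields a = -6, b = 2, c = -5, d = 2.
So f(t) = -6t^3 + 2t^2 - 5t + 2.
Check: f(5) = -723. ✓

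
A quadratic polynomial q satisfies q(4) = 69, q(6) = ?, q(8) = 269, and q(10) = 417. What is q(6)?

153

The 3 known points determine the degree-2 polynomial uniquely.
Write q(t) = at^2 + bt + c. Substituting each data point gives a linear system:
  16a + 4b + c = 69
  64a + 8b + c = 269
  100a + 10b + c = 417
Solving the system yields a = 4, b = 2, c = -3.
So q(t) = 4t^2 + 2t - 3.
Then q(6) = 153.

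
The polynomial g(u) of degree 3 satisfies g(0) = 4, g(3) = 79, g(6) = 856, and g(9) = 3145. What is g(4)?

220

Using the Lagrange interpolation formula with nodes 0, 3, 6, 9:
  L_0(u) = (u - 3)(u - 6)(u - 9) / -162
  L_1(u) = u(u - 6)(u - 9) / 54
  L_2(u) = u(u - 3)(u - 9) / -54
  L_3(u) = u(u - 3)(u - 6) / 162
Then g(u) = 4·L_0(u) + 79·L_1(u) + 856·L_2(u) + 3145·L_3(u).
Expanding and collecting terms gives g(u) = 5u^3 - 6u^2 - 2u + 4.
Evaluating at u = 4: g(4) = 220.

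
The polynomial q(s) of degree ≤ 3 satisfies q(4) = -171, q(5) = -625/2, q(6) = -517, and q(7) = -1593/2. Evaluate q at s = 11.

-5809/2

Forward differences of the values at s = 4, 5, 6, 7:
  q  : -171  -625/2  -517  -1593/2
  Δ  : -283/2  -409/2  -559/2
  Δ^2: -63  -75
  Δ^3: -12
The third differences are constant, confirming degree 3.
Interpolating (Newton forward form) and evaluating at s = 11 gives q(11) = -5809/2.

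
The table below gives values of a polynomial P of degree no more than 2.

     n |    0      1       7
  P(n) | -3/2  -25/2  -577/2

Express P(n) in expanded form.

Write P(n) = an^2 + bn + c. Substituting each data point gives a linear system:
  c = -3/2
  a + b + c = -25/2
  49a + 7b + c = -577/2
Solving the system yields a = -5, b = -6, c = -3/2.
So P(n) = -5n^2 - 6n - 3/2.
Check: P(1) = -25/2. ✓

P(n) = -5n^2 - 6n - 3/2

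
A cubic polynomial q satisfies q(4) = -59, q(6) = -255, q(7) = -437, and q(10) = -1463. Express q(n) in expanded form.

Write q(n) = an^3 + bn^2 + cn + d. Substituting each data point gives a linear system:
  64a + 16b + 4c + d = -59
  216a + 36b + 6c + d = -255
  343a + 49b + 7c + d = -437
  1000a + 100b + 10c + d = -1463
Solving the system yields a = -2, b = 6, c = -6, d = -3.
So q(n) = -2n³ + 6n² - 6n - 3.
Check: q(4) = -59. ✓

q(n) = -2n^3 + 6n^2 - 6n - 3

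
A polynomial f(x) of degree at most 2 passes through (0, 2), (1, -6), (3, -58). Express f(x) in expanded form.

Using the Lagrange interpolation formula with nodes 0, 1, 3:
  L_0(x) = (x - 1)(x - 3) / 3
  L_1(x) = x(x - 3) / -2
  L_2(x) = x(x - 1) / 6
Then f(x) = 2·L_0(x) - 6·L_1(x) - 58·L_2(x).
Expanding and collecting terms gives f(x) = -6x^2 - 2x + 2.
Check: f(0) = 2. ✓

f(x) = -6x^2 - 2x + 2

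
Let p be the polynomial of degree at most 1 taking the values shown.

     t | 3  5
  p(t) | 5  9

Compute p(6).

Write p(t) = at + b. Substituting each data point gives a linear system:
  3a + b = 5
  5a + b = 9
Solving the system yields a = 2, b = -1.
So p(t) = 2t - 1.
Then p(6) = 11.

11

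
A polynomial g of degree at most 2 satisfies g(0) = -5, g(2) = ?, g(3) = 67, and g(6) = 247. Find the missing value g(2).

The 3 known points determine the degree-2 polynomial uniquely.
Write g(s) = as^2 + bs + c. Substituting each data point gives a linear system:
  c = -5
  9a + 3b + c = 67
  36a + 6b + c = 247
Solving the system yields a = 6, b = 6, c = -5.
So g(s) = 6s^2 + 6s - 5.
Then g(2) = 31.

31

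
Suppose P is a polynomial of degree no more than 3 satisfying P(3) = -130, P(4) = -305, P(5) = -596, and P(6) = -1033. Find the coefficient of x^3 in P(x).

-5

Write P(x) = ax^3 + bx^2 + cx + d. Substituting each data point gives a linear system:
  27a + 9b + 3c + d = -130
  64a + 16b + 4c + d = -305
  125a + 25b + 5c + d = -596
  216a + 36b + 6c + d = -1033
Solving the system yields a = -5, b = 2, c = -4, d = -1.
So P(x) = -5x^3 + 2x^2 - 4x - 1.
The leading coefficient is -5.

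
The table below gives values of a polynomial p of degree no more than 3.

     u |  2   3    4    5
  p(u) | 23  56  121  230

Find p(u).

Write p(u) = au^3 + bu^2 + cu + d. Substituting each data point gives a linear system:
  8a + 4b + 2c + d = 23
  27a + 9b + 3c + d = 56
  64a + 16b + 4c + d = 121
  125a + 25b + 5c + d = 230
Solving the system yields a = 2, b = -2, c = 5, d = 5.
So p(u) = 2u^3 - 2u^2 + 5u + 5.
Check: p(3) = 56. ✓

p(u) = 2u^3 - 2u^2 + 5u + 5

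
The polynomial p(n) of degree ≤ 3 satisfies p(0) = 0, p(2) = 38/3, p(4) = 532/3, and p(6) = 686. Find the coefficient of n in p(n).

Write p(n) = an^3 + bn^2 + cn + d. Substituting each data point gives a linear system:
  d = 0
  8a + 4b + 2c + d = 38/3
  64a + 16b + 4c + d = 532/3
  216a + 36b + 6c + d = 686
Solving the system yields a = 4, b = -5, c = 1/3, d = 0.
So p(n) = 4n³ - 5n² + (1/3)n.
The coefficient of n is 1/3.

1/3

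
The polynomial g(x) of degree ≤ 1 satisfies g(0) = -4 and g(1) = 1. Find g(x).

Write g(x) = ax + b. Substituting each data point gives a linear system:
  b = -4
  a + b = 1
Solving the system yields a = 5, b = -4.
So g(x) = 5x - 4.
Check: g(0) = -4. ✓

g(x) = 5x - 4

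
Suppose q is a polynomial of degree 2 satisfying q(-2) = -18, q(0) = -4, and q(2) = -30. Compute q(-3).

-40

Write q(s) = as^2 + bs + c. Substituting each data point gives a linear system:
  4a - 2b + c = -18
  c = -4
  4a + 2b + c = -30
Solving the system yields a = -5, b = -3, c = -4.
So q(s) = -5s^2 - 3s - 4.
Then q(-3) = -40.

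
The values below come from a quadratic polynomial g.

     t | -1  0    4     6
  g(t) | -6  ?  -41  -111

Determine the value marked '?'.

3

The 3 known points determine the degree-2 polynomial uniquely.
Write g(t) = at^2 + bt + c. Substituting each data point gives a linear system:
  a - b + c = -6
  16a + 4b + c = -41
  36a + 6b + c = -111
Solving the system yields a = -4, b = 5, c = 3.
So g(t) = -4t^2 + 5t + 3.
Then g(0) = 3.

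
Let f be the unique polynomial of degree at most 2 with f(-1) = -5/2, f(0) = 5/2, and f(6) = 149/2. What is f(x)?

Write f(x) = ax^2 + bx + c. Substituting each data point gives a linear system:
  a - b + c = -5/2
  c = 5/2
  36a + 6b + c = 149/2
Solving the system yields a = 1, b = 6, c = 5/2.
So f(x) = x^2 + 6x + 5/2.
Check: f(0) = 5/2. ✓

f(x) = x^2 + 6x + 5/2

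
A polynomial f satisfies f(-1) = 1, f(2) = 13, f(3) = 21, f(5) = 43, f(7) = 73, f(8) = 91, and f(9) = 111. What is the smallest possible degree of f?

Divided differences on the nodes -1, 2, 3, 5, 7, 8, 9:
  order 0: 1  13  21  43  73  91  111
  order 1: 4  8  11  15  18  20
  order 2: 1  1  1  1  1
  order 3: 0  0  0  0
  order 4: 0  0  0
  order 5: 0  0
  order 6: 0
The order-2 divided differences are all 1 (nonzero) and every higher order vanishes, so the data lies on a polynomial of degree exactly 2.

2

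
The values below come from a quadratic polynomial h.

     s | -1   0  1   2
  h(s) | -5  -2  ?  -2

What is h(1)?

-1

The 3 known points determine the degree-2 polynomial uniquely.
Write h(s) = as^2 + bs + c. Substituting each data point gives a linear system:
  a - b + c = -5
  c = -2
  4a + 2b + c = -2
Solving the system yields a = -1, b = 2, c = -2.
So h(s) = -s² + 2s - 2.
Then h(1) = -1.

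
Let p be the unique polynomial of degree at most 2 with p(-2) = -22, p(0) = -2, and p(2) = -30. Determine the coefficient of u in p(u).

-2

Write p(u) = au^2 + bu + c. Substituting each data point gives a linear system:
  4a - 2b + c = -22
  c = -2
  4a + 2b + c = -30
Solving the system yields a = -6, b = -2, c = -2.
So p(u) = -6u^2 - 2u - 2.
The coefficient of u is -2.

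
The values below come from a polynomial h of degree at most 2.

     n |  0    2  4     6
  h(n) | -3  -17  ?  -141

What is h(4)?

-63

On equispaced nodes a degree-2 polynomial has vanishing third forward difference, so
  - h(0) + 3·h(2) - 3·h(4) + h(6) = 0.
Substituting the known values and solving for h(4):
  -3·h(4) = 189
  h(4) = -63.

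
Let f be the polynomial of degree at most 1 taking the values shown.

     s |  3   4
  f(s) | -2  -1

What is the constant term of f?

-5

Write f(s) = as + b. Substituting each data point gives a linear system:
  3a + b = -2
  4a + b = -1
Solving the system yields a = 1, b = -5.
So f(s) = s - 5.
The constant term is -5.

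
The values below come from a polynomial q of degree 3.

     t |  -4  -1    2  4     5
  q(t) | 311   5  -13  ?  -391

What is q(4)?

-185

The 4 known points determine the degree-3 polynomial uniquely.
Write q(t) = at^3 + bt^2 + ct + d. Substituting each data point gives a linear system:
  -64a + 16b - 4c + d = 311
  -a + b - c + d = 5
  8a + 4b + 2c + d = -13
  125a + 25b + 5c + d = -391
Solving the system yields a = -4, b = 4, c = 2, d = -1.
So q(t) = -4t^3 + 4t^2 + 2t - 1.
Then q(4) = -185.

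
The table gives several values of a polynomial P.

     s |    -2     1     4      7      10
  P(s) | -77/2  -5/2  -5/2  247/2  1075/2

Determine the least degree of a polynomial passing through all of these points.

Forward differences of the values at s = -2, 1, 4, 7, 10:
  P  : -77/2  -5/2  -5/2  247/2  1075/2
  Δ  : 36  0  126  414
  Δ^2: -36  126  288
  Δ^3: 162  162
  Δ^4: 0
The third differences are constant (162) and nonzero, while all higher differences vanish, so the minimal degree is 3.

3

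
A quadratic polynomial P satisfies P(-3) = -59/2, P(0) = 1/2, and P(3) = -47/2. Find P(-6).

-227/2

Using the Lagrange interpolation formula with nodes -3, 0, 3:
  L_0(t) = t(t - 3) / 18
  L_1(t) = (t + 3)(t - 3) / -9
  L_2(t) = (t + 3)t / 18
Then P(t) = -59/2·L_0(t) + 1/2·L_1(t) - 47/2·L_2(t).
Expanding and collecting terms gives P(t) = -3t^2 + t + 1/2.
Evaluating at t = -6: P(-6) = -227/2.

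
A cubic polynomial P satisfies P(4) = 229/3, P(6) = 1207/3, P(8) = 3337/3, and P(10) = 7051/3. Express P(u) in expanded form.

P(u) = 3u^3 - 6u^2 - 5u + 1/3

Write P(u) = au^3 + bu^2 + cu + d. Substituting each data point gives a linear system:
  64a + 16b + 4c + d = 229/3
  216a + 36b + 6c + d = 1207/3
  512a + 64b + 8c + d = 3337/3
  1000a + 100b + 10c + d = 7051/3
Solving the system yields a = 3, b = -6, c = -5, d = 1/3.
So P(u) = 3u^3 - 6u^2 - 5u + 1/3.
Check: P(8) = 3337/3. ✓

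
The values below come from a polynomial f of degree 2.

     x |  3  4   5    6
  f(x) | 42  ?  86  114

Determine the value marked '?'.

On equispaced nodes a degree-2 polynomial has vanishing third forward difference, so
  - f(3) + 3·f(4) - 3·f(5) + f(6) = 0.
Substituting the known values and solving for f(4):
  3·f(4) = 186
  f(4) = 62.

62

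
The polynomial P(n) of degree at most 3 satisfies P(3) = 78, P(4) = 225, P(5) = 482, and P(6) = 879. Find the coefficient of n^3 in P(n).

5

Write P(n) = an^3 + bn^2 + cn + d. Substituting each data point gives a linear system:
  27a + 9b + 3c + d = 78
  64a + 16b + 4c + d = 225
  125a + 25b + 5c + d = 482
  216a + 36b + 6c + d = 879
Solving the system yields a = 5, b = -5, c = -3, d = -3.
So P(n) = 5n^3 - 5n^2 - 3n - 3.
The leading coefficient is 5.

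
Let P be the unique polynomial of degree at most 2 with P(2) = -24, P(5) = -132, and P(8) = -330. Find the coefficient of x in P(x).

-1

Write P(x) = ax^2 + bx + c. Substituting each data point gives a linear system:
  4a + 2b + c = -24
  25a + 5b + c = -132
  64a + 8b + c = -330
Solving the system yields a = -5, b = -1, c = -2.
So P(x) = -5x^2 - x - 2.
The coefficient of x is -1.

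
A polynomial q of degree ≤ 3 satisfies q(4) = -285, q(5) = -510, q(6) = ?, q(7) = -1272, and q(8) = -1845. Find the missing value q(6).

On equispaced nodes a degree-3 polynomial has vanishing fourth forward difference, so
  q(4) - 4·q(5) + 6·q(6) - 4·q(7) + q(8) = 0.
Substituting the known values and solving for q(6):
  6·q(6) = -4998
  q(6) = -833.

-833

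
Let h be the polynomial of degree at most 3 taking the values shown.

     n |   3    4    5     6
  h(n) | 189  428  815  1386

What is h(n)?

h(n) = 6n^3 + 2n^2 + 3n

Write h(n) = an^3 + bn^2 + cn + d. Substituting each data point gives a linear system:
  27a + 9b + 3c + d = 189
  64a + 16b + 4c + d = 428
  125a + 25b + 5c + d = 815
  216a + 36b + 6c + d = 1386
Solving the system yields a = 6, b = 2, c = 3, d = 0.
So h(n) = 6n^3 + 2n^2 + 3n.
Check: h(4) = 428. ✓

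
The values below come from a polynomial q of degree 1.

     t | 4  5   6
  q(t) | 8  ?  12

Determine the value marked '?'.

10

The 2 known points determine the degree-1 polynomial uniquely.
Write q(t) = at + b. Substituting each data point gives a linear system:
  4a + b = 8
  6a + b = 12
Solving the system yields a = 2, b = 0.
So q(t) = 2t.
Then q(5) = 10.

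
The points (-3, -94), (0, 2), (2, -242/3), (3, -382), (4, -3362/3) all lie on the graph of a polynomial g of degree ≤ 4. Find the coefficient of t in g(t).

Write g(t) = at^4 + bt^3 + ct^2 + dt + e. Substituting each data point gives a linear system:
  81a - 27b + 9c - 3d + e = -94
  e = 2
  16a + 8b + 4c + 2d + e = -242/3
  81a + 27b + 9c + 3d + e = -382
  256a + 64b + 16c + 4d + e = -3362/3
Solving the system yields a = -3, b = -6, c = 1/3, d = 6, e = 2.
So g(t) = -3t⁴ - 6t³ + (1/3)t² + 6t + 2.
The coefficient of t is 6.

6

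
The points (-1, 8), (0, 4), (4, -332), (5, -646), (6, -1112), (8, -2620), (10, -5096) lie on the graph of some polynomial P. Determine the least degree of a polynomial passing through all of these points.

3

Divided differences on the nodes -1, 0, 4, 5, 6, 8, 10:
  order 0: 8  4  -332  -646  -1112  -2620  -5096
  order 1: -4  -84  -314  -466  -754  -1238
  order 2: -16  -46  -76  -96  -121
  order 3: -5  -5  -5  -5
  order 4: 0  0  0
  order 5: 0  0
  order 6: 0
The order-3 divided differences are all -5 (nonzero) and every higher order vanishes, so the data lies on a polynomial of degree exactly 3.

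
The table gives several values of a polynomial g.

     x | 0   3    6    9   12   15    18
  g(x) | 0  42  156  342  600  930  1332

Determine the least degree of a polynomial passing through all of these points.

Forward differences of the values at x = 0, 3, 6, 9, 12, 15, 18:
  g  : 0  42  156  342  600  930  1332
  Δ  : 42  114  186  258  330  402
  Δ^2: 72  72  72  72  72
  Δ^3: 0  0  0  0
  Δ^4: 0  0  0
  Δ^5: 0  0
  Δ^6: 0
The second differences are constant (72) and nonzero, while all higher differences vanish, so the minimal degree is 2.

2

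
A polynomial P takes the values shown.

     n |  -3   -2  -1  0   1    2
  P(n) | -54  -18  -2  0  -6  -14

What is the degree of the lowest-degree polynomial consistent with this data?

Forward differences of the values at n = -3, -2, -1, 0, 1, 2:
  P  : -54  -18  -2  0  -6  -14
  Δ  : 36  16  2  -6  -8
  Δ^2: -20  -14  -8  -2
  Δ^3: 6  6  6
  Δ^4: 0  0
  Δ^5: 0
The third differences are constant (6) and nonzero, while all higher differences vanish, so the minimal degree is 3.

3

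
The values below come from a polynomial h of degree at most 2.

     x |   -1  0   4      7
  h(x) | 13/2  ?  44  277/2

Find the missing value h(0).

2

The 3 known points determine the degree-2 polynomial uniquely.
Write h(x) = ax^2 + bx + c. Substituting each data point gives a linear system:
  a - b + c = 13/2
  16a + 4b + c = 44
  49a + 7b + c = 277/2
Solving the system yields a = 3, b = -3/2, c = 2.
So h(x) = 3x^2 - (3/2)x + 2.
Then h(0) = 2.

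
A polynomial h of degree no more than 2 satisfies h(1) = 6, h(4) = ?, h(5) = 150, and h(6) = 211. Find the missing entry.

99

The 3 known points determine the degree-2 polynomial uniquely.
Write h(u) = au^2 + bu + c. Substituting each data point gives a linear system:
  a + b + c = 6
  25a + 5b + c = 150
  36a + 6b + c = 211
Solving the system yields a = 5, b = 6, c = -5.
So h(u) = 5u^2 + 6u - 5.
Then h(4) = 99.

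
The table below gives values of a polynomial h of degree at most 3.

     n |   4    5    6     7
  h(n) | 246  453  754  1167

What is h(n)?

Write h(n) = an^3 + bn^2 + cn + d. Substituting each data point gives a linear system:
  64a + 16b + 4c + d = 246
  125a + 25b + 5c + d = 453
  216a + 36b + 6c + d = 754
  343a + 49b + 7c + d = 1167
Solving the system yields a = 3, b = 2, c = 6, d = -2.
So h(n) = 3n^3 + 2n^2 + 6n - 2.
Check: h(5) = 453. ✓

h(n) = 3n^3 + 2n^2 + 6n - 2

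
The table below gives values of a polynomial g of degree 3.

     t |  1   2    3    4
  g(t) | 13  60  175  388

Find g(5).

729

Forward differences of the values at t = 1, 2, 3, 4:
  g  : 13  60  175  388
  Δ  : 47  115  213
  Δ^2: 68  98
  Δ^3: 30
The third differences are constant, confirming degree 3.
Interpolating (Newton forward form) and evaluating at t = 5 gives g(5) = 729.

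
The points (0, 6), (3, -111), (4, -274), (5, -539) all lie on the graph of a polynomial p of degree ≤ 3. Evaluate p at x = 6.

Using the Lagrange interpolation formula with nodes 0, 3, 4, 5:
  L_0(x) = (x - 3)(x - 4)(x - 5) / -60
  L_1(x) = x(x - 4)(x - 5) / 6
  L_2(x) = x(x - 3)(x - 5) / -4
  L_3(x) = x(x - 3)(x - 4) / 10
Then p(x) = 6·L_0(x) - 111·L_1(x) - 274·L_2(x) - 539·L_3(x).
Expanding and collecting terms gives p(x) = -4x³ - 3x² + 6x + 6.
Evaluating at x = 6: p(6) = -930.

-930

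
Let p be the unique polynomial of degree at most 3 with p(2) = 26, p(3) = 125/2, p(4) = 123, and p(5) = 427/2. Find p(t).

p(t) = t^3 + 3t^2 + (5/2)t + 1

Write p(t) = at^3 + bt^2 + ct + d. Substituting each data point gives a linear system:
  8a + 4b + 2c + d = 26
  27a + 9b + 3c + d = 125/2
  64a + 16b + 4c + d = 123
  125a + 25b + 5c + d = 427/2
Solving the system yields a = 1, b = 3, c = 5/2, d = 1.
So p(t) = t^3 + 3t^2 + (5/2)t + 1.
Check: p(3) = 125/2. ✓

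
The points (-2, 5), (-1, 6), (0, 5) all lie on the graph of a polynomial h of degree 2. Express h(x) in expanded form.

Write h(x) = ax^2 + bx + c. Substituting each data point gives a linear system:
  4a - 2b + c = 5
  a - b + c = 6
  c = 5
Solving the system yields a = -1, b = -2, c = 5.
So h(x) = -x² - 2x + 5.
Check: h(0) = 5. ✓

h(x) = -x^2 - 2x + 5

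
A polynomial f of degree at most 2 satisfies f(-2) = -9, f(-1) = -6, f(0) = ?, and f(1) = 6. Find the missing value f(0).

-1

The 3 known points determine the degree-2 polynomial uniquely.
Write f(x) = ax^2 + bx + c. Substituting each data point gives a linear system:
  4a - 2b + c = -9
  a - b + c = -6
  a + b + c = 6
Solving the system yields a = 1, b = 6, c = -1.
So f(x) = x^2 + 6x - 1.
Then f(0) = -1.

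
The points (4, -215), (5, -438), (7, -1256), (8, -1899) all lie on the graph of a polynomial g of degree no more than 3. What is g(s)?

g(s) = -4s^3 + 2s^2 + 3s - 3

Using the Lagrange interpolation formula with nodes 4, 5, 7, 8:
  L_0(s) = (s - 5)(s - 7)(s - 8) / -12
  L_1(s) = (s - 4)(s - 7)(s - 8) / 6
  L_2(s) = (s - 4)(s - 5)(s - 8) / -6
  L_3(s) = (s - 4)(s - 5)(s - 7) / 12
Then g(s) = -215·L_0(s) - 438·L_1(s) - 1256·L_2(s) - 1899·L_3(s).
Expanding and collecting terms gives g(s) = -4s^3 + 2s^2 + 3s - 3.
Check: g(7) = -1256. ✓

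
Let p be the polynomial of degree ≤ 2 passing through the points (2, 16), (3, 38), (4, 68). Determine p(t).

Using the Lagrange interpolation formula with nodes 2, 3, 4:
  L_0(t) = (t - 3)(t - 4) / 2
  L_1(t) = (t - 2)(t - 4) / -1
  L_2(t) = (t - 2)(t - 3) / 2
Then p(t) = 16·L_0(t) + 38·L_1(t) + 68·L_2(t).
Expanding and collecting terms gives p(t) = 4t^2 + 2t - 4.
Check: p(3) = 38. ✓

p(t) = 4t^2 + 2t - 4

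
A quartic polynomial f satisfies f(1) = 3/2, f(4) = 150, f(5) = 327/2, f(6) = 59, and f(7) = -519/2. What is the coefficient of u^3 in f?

6

Write f(u) = au^4 + bu^3 + cu^2 + du + e. Substituting each data point gives a linear system:
  a + b + c + d + e = 3/2
  256a + 64b + 16c + 4d + e = 150
  625a + 125b + 25c + 5d + e = 327/2
  1296a + 216b + 36c + 6d + e = 59
  2401a + 343b + 49c + 7d + e = -519/2
Solving the system yields a = -1, b = 6, c = 2, d = -3/2, e = -4.
So f(u) = -u^4 + 6u^3 + 2u^2 - (3/2)u - 4.
The coefficient of u^3 is 6.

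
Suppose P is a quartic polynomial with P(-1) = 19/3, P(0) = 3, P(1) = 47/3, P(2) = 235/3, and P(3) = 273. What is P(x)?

Write P(x) = ax^4 + bx^3 + cx^2 + dx + e. Substituting each data point gives a linear system:
  a - b + c - d + e = 19/3
  e = 3
  a + b + c + d + e = 47/3
  16a + 8b + 4c + 2d + e = 235/3
  81a + 27b + 9c + 3d + e = 273
Solving the system yields a = 2, b = 5/3, c = 6, d = 3, e = 3.
So P(x) = 2x⁴ + (5/3)x³ + 6x² + 3x + 3.
Check: P(-1) = 19/3. ✓

P(x) = 2x^4 + (5/3)x^3 + 6x^2 + 3x + 3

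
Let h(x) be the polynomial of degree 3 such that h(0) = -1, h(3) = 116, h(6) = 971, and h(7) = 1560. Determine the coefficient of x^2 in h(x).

Write h(x) = ax^3 + bx^2 + cx + d. Substituting each data point gives a linear system:
  d = -1
  27a + 9b + 3c + d = 116
  216a + 36b + 6c + d = 971
  343a + 49b + 7c + d = 1560
Solving the system yields a = 5, b = -4, c = 6, d = -1.
So h(x) = 5x^3 - 4x^2 + 6x - 1.
The coefficient of x^2 is -4.

-4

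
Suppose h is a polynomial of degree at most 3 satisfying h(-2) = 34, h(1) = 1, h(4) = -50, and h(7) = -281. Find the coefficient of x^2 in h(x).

Write h(x) = ax^3 + bx^2 + cx + d. Substituting each data point gives a linear system:
  -8a + 4b - 2c + d = 34
  a + b + c + d = 1
  64a + 16b + 4c + d = -50
  343a + 49b + 7c + d = -281
Solving the system yields a = -1, b = 2, c = -6, d = 6.
So h(x) = -x^3 + 2x^2 - 6x + 6.
The coefficient of x^2 is 2.

2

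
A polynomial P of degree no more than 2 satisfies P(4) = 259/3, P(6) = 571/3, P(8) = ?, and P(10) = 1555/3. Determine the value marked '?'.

1003/3

On equispaced nodes a degree-2 polynomial has vanishing third forward difference, so
  - P(4) + 3·P(6) - 3·P(8) + P(10) = 0.
Substituting the known values and solving for P(8):
  -3·P(8) = -1003
  P(8) = 1003/3.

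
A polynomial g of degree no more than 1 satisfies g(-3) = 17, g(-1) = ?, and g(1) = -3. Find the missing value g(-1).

The 2 known points determine the degree-1 polynomial uniquely.
Write g(t) = at + b. Substituting each data point gives a linear system:
  -3a + b = 17
  a + b = -3
Solving the system yields a = -5, b = 2.
So g(t) = -5t + 2.
Then g(-1) = 7.

7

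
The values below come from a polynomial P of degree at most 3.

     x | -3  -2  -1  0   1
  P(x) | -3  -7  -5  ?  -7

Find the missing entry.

-3

On equispaced nodes a degree-3 polynomial has vanishing fourth forward difference, so
  P(-3) - 4·P(-2) + 6·P(-1) - 4·P(0) + P(1) = 0.
Substituting the known values and solving for P(0):
  -4·P(0) = 12
  P(0) = -3.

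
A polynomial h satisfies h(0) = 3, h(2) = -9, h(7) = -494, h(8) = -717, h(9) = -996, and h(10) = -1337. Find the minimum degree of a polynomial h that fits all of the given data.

Divided differences on the nodes 0, 2, 7, 8, 9, 10:
  order 0: 3  -9  -494  -717  -996  -1337
  order 1: -6  -97  -223  -279  -341
  order 2: -13  -21  -28  -31
  order 3: -1  -1  -1
  order 4: 0  0
  order 5: 0
The order-3 divided differences are all -1 (nonzero) and every higher order vanishes, so the data lies on a polynomial of degree exactly 3.

3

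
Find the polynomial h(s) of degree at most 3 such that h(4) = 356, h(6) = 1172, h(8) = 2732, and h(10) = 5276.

Write h(s) = as^3 + bs^2 + cs + d. Substituting each data point gives a linear system:
  64a + 16b + 4c + d = 356
  216a + 36b + 6c + d = 1172
  512a + 64b + 8c + d = 2732
  1000a + 100b + 10c + d = 5276
Solving the system yields a = 5, b = 3, c = -2, d = -4.
So h(s) = 5s^3 + 3s^2 - 2s - 4.
Check: h(8) = 2732. ✓

h(s) = 5s^3 + 3s^2 - 2s - 4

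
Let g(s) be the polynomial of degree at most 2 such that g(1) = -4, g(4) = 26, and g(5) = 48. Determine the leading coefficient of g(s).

Write g(s) = as^2 + bs + c. Substituting each data point gives a linear system:
  a + b + c = -4
  16a + 4b + c = 26
  25a + 5b + c = 48
Solving the system yields a = 3, b = -5, c = -2.
So g(s) = 3s^2 - 5s - 2.
The leading coefficient is 3.

3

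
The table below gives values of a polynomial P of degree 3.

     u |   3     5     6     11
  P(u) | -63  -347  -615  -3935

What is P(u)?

P(u) = -3u^3 + 5u + 3

Using the Lagrange interpolation formula with nodes 3, 5, 6, 11:
  L_0(u) = (u - 5)(u - 6)(u - 11) / -48
  L_1(u) = (u - 3)(u - 6)(u - 11) / 12
  L_2(u) = (u - 3)(u - 5)(u - 11) / -15
  L_3(u) = (u - 3)(u - 5)(u - 6) / 240
Then P(u) = -63·L_0(u) - 347·L_1(u) - 615·L_2(u) - 3935·L_3(u).
Expanding and collecting terms gives P(u) = -3u³ + 5u + 3.
Check: P(3) = -63. ✓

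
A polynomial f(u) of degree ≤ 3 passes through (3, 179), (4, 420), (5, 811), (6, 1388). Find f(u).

f(u) = 6u^3 + 3u^2 - 2u - 4

Using the Lagrange interpolation formula with nodes 3, 4, 5, 6:
  L_0(u) = (u - 4)(u - 5)(u - 6) / -6
  L_1(u) = (u - 3)(u - 5)(u - 6) / 2
  L_2(u) = (u - 3)(u - 4)(u - 6) / -2
  L_3(u) = (u - 3)(u - 4)(u - 5) / 6
Then f(u) = 179·L_0(u) + 420·L_1(u) + 811·L_2(u) + 1388·L_3(u).
Expanding and collecting terms gives f(u) = 6u^3 + 3u^2 - 2u - 4.
Check: f(4) = 420. ✓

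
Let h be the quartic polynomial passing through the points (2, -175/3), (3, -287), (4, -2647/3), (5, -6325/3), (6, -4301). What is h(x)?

h(x) = -3x^4 - 2x^3 - (1/3)x^2 + 6x - 5

Write h(x) = ax^4 + bx^3 + cx^2 + dx + e. Substituting each data point gives a linear system:
  16a + 8b + 4c + 2d + e = -175/3
  81a + 27b + 9c + 3d + e = -287
  256a + 64b + 16c + 4d + e = -2647/3
  625a + 125b + 25c + 5d + e = -6325/3
  1296a + 216b + 36c + 6d + e = -4301
Solving the system yields a = -3, b = -2, c = -1/3, d = 6, e = -5.
So h(x) = -3x^4 - 2x^3 - (1/3)x^2 + 6x - 5.
Check: h(5) = -6325/3. ✓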